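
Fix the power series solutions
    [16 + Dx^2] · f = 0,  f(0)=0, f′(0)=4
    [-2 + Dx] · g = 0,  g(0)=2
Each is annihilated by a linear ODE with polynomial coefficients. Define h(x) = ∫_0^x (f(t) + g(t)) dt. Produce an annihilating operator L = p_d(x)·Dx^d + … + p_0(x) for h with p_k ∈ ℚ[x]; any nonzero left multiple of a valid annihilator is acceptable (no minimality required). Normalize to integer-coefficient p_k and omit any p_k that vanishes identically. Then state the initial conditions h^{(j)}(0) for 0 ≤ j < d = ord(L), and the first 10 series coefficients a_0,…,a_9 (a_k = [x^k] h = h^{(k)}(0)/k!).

f: a_k = 0, 4, 0, -32/3, 0, 128/15, 0, -1024/315, 0, 2048/2835, …
g: a_k = 2, 4, 4, 8/3, 4/3, 8/15, 8/45, 16/315, 4/315, 8/2835, …
f+g: L₀ = lclm(L_f,L_g), ord ≤ 2+1.
∫: right-multiply L₀ by Dx.
L = -32·Dx + 16·Dx^2 - 2·Dx^3 + Dx^4  (order 4).
h: a_k = 0, 2, 4, 4/3, -2, 4/15, 68/45, 8/315, -2/5, 4/2835, …
ICs: h(0) = 0, h′(0) = 2, h′′(0) = 8, h′′′(0) = 8.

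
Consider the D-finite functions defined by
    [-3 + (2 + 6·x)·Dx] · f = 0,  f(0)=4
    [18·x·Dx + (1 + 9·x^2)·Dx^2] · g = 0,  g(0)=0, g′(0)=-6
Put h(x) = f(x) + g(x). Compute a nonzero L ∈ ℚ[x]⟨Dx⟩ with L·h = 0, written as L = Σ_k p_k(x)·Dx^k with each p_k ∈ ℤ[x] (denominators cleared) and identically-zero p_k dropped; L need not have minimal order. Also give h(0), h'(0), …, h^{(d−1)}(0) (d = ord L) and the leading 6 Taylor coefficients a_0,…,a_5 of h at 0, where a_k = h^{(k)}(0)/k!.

f: a_k = 4, 6, -9/2, 27/4, -405/32, 1701/64, …
g: a_k = 0, -6, 0, 18, 0, -486/5, …
Sum ⇒ L₀ = lclm(L_f,L_g) in ℚ(x)⟨Dx⟩.
L = (-36 - 270·x + 972·x^2 + 1458·x^3)·Dx + (-33 - 144·x + 270·x^2 + 3888·x^3 + 5103·x^4)·Dx^2 + (-2 + 18·x + 108·x^2 + 324·x^3 + 1134·x^4 + 1458·x^5)·Dx^3  (order 3).
h: a_k = 4, 0, -9/2, 99/4, -405/32, -22599/320, …
ICs: h(0) = 4, h′(0) = 0, h′′(0) = -9.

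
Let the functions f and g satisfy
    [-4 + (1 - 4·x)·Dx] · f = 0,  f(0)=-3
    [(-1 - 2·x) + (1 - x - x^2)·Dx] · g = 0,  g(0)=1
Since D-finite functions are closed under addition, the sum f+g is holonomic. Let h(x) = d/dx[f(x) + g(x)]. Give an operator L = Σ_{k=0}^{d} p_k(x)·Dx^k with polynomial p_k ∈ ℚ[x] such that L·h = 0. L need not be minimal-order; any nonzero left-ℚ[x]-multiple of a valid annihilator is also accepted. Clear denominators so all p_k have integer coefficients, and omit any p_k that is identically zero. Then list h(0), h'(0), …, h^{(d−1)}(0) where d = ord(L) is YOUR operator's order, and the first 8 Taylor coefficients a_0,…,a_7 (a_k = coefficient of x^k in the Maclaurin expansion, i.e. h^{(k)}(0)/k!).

L = (120 + 192·x + 432·x^2 - 96·x^3 + 96·x^4) + (-39 - 48·x + 210·x^2 + 252·x^3 - 48·x^4 + 96·x^5)·Dx + (2 - x - 42·x^2 + 54·x^3 + 7·x^4 + 16·x^6)·Dx^2  (order 2).
h: a_k = -11, -92, -567, -3052, -15320, -73650, -343917, -1572592, …
ICs: h(0) = -11, h′(0) = -92.

f: a_k = -3, -12, -48, -192, -768, -3072, -12288, -49152, …
g: a_k = 1, 1, 2, 3, 5, 8, 13, 21, …
h₀=f+g: left-lcm gives L₀, ord ≤ 2.
h=h₀': d/dx-closure on L₀ ⇒ L.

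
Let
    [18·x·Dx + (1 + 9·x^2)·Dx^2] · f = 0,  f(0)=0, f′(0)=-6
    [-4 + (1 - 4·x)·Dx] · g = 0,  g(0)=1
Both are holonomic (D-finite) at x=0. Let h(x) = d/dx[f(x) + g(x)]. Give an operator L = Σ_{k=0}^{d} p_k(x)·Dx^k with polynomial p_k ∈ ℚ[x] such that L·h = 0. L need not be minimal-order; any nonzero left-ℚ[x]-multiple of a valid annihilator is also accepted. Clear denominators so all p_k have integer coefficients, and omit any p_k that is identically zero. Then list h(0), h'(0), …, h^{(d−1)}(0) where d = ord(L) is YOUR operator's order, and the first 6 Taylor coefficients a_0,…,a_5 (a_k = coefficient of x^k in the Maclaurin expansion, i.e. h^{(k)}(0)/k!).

f: a_k = 0, -6, 0, 18, 0, -486/5, …
g: a_k = 1, 4, 16, 64, 256, 1024, …
h₀=f+g: left-lcm gives L₀, ord ≤ 3.
h=h₀': d/dx-closure on L₀ ⇒ L.
L = (72 - 1152·x - 1944·x^2) + (-57 + 72·x - 765·x^2 - 1944·x^3)·Dx + (4 - 7·x - 63·x^3 - 324·x^4)·Dx^2  (order 2).
h: a_k = -2, 32, 246, 1024, 4634, 24576, …
ICs: h(0) = -2, h′(0) = 32.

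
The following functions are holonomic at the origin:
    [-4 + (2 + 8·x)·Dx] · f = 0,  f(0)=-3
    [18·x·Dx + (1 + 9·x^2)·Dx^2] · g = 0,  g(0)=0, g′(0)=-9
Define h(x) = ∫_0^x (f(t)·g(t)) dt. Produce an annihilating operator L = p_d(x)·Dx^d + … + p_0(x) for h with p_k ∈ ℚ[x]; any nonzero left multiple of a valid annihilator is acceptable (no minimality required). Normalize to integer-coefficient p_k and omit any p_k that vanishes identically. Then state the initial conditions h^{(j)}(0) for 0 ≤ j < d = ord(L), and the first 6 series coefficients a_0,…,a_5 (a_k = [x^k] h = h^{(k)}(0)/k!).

f: a_k = -3, -6, 6, -12, 30, -84, …
g: a_k = 0, -9, 0, 27, 0, -729/5, …
h₀=f·g: eliminate ⇒ L₀, order ≤ 1·2.
∫: right-multiply L₀ by Dx.
L = (12 - 36·x - 36·x^2)·Dx + (-4 + 2·x + 108·x^2 + 144·x^3)·Dx^2 + (1 + 8·x + 25·x^2 + 72·x^3 + 144·x^4)·Dx^3  (order 3).
h: a_k = 0, 0, 27/2, 18, -135/4, -54/5, …
ICs: h(0) = 0, h′(0) = 0, h′′(0) = 27.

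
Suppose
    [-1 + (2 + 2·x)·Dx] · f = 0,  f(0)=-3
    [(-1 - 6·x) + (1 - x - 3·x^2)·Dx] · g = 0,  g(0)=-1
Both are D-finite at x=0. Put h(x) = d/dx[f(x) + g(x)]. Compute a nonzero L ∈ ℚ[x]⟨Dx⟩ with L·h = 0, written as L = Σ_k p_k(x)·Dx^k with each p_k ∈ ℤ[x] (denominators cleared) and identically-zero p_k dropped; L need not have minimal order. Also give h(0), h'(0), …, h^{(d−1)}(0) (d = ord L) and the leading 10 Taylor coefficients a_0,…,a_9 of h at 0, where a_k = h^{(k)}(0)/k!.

L = (-108 - 690·x - 1260·x^2 - 1620·x^3 - 810·x^4) + (-165 - 1476·x - 3819·x^2 - 6408·x^3 - 6345·x^4 - 2430·x^5)·Dx + (34 + 114·x + 134·x^2 - 378·x^3 - 1422·x^4 - 1530·x^5 - 540·x^6)·Dx^2  (order 2).
h: a_k = -5/2, -29/4, -345/16, -2417/32, -51305/256, -297795/512, -3111605/2048, -16644857/4096, -683625321/65536, -3516625295/131072, …
ICs: h(0) = -5/2, h′(0) = -29/4.

f: a_k = -3, -3/2, 3/8, -3/16, 15/128, -21/256, 63/1024, -99/2048, 1287/32768, -2145/65536, …
g: a_k = -1, -1, -4, -7, -19, -40, -97, -217, -508, -1159, …
Sum ⇒ L₀ = lclm(L_f,L_g) in ℚ(x)⟨Dx⟩.
h₀' ⇒ L via d/dx closure of L₀.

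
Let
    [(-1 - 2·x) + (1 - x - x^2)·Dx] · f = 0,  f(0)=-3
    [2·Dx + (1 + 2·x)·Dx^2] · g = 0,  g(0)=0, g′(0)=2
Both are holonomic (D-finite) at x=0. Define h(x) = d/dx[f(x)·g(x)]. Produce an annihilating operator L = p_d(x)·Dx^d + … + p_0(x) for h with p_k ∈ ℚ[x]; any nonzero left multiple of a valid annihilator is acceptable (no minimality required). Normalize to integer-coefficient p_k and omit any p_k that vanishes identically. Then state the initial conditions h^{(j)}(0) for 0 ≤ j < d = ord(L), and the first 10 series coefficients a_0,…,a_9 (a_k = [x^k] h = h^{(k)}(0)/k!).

f: a_k = -3, -3, -6, -9, -15, -24, -39, -63, -102, -165, …
g: a_k = 0, 2, -2, 8/3, -4, 32/5, -32/3, 128/7, -32, 512/9, …
L₀ := L_f ⊗_s L_g (sym. prod.), ord ≤ 2.
h₀' ⇒ L via d/dx closure of L₀.
L = (14 + 36·x + 36·x^2) + (1 + 16·x + 42·x^2 + 28·x^3)·Dx + (-1 - 3·x + x^2 + 8·x^3 + 4·x^4)·Dx^2  (order 2).
h: a_k = -6, 0, -42, -8, -176, -156/5, -3334/5, -1248/35, -17034/7, 6796/21, …
ICs: h(0) = -6, h′(0) = 0.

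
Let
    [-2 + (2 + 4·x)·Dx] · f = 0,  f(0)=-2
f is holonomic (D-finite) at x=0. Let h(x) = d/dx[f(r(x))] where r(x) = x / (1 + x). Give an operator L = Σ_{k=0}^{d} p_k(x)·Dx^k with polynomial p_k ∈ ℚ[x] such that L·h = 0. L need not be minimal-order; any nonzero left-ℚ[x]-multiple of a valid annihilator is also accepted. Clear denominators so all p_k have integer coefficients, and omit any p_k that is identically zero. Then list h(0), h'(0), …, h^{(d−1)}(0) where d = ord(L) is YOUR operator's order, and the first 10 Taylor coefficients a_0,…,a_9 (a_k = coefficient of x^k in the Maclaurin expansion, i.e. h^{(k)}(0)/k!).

f: a_k = -2, -2, 1, -1, 5/4, -7/4, 21/8, -33/8, 429/64, -715/64, …
Change of var in L_f (x↦r) gives L₀.
h=h₀': d/dx-closure on L₀ ⇒ L.
L = (-3 - 6·x) + (-1 - 4·x - 3·x^2)·Dx  (order 1).
h: a_k = -2, 6, -15, 37, -375/4, 981/4, -5271/8, 14445/8, -321291/64, 902785/64, …
ICs: h(0) = -2.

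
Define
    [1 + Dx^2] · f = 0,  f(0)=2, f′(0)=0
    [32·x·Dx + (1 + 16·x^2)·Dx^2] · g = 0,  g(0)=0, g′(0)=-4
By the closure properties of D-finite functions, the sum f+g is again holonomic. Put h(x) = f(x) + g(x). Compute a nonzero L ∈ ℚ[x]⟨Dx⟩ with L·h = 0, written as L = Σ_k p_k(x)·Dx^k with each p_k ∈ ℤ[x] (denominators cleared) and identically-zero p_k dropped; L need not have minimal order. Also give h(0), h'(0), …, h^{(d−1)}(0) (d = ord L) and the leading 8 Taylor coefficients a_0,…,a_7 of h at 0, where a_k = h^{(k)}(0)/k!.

L = (-6112·x + 99328·x^3 + 8192·x^5)·Dx + (-31 + 1072·x^2 + 25344·x^4 + 4096·x^6)·Dx^2 + (-6112·x + 99328·x^3 + 8192·x^5)·Dx^3 + (-31 + 1072·x^2 + 25344·x^4 + 4096·x^6)·Dx^4  (order 4).
h: a_k = 2, -4, -1, 64/3, 1/12, -1024/5, -1/360, 16384/7, …
ICs: h(0) = 2, h′(0) = -4, h′′(0) = -2, h′′′(0) = 128.

f: a_k = 2, 0, -1, 0, 1/12, 0, -1/360, 0, …
g: a_k = 0, -4, 0, 64/3, 0, -1024/5, 0, 16384/7, …
f+g: L₀ = lclm(L_f,L_g), ord ≤ 2+2.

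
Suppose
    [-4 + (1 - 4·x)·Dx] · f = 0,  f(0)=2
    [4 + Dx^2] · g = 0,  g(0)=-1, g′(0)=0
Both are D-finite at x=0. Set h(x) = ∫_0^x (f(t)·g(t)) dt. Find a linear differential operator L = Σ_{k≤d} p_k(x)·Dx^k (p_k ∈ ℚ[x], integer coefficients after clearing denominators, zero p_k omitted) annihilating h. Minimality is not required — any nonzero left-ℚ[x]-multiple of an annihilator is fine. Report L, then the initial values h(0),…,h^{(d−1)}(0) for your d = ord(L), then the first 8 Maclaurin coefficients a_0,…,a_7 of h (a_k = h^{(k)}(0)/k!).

L = (-4 + 16·x)·Dx + 8·Dx^2 + (-1 + 4·x)·Dx^3  (order 3).
h: a_k = 0, -2, -4, -28/3, -28, -1348/15, -2696/9, -46216/45, …
ICs: h(0) = 0, h′(0) = -2, h′′(0) = -8.

f: a_k = 2, 8, 32, 128, 512, 2048, 8192, 32768, …
g: a_k = -1, 0, 2, 0, -2/3, 0, 4/45, 0, …
f·g: L₀ = L_f ⊗_s L_g, ord ≤ 1·2.
h=∫h₀ ⇒ L = L₀·Dx.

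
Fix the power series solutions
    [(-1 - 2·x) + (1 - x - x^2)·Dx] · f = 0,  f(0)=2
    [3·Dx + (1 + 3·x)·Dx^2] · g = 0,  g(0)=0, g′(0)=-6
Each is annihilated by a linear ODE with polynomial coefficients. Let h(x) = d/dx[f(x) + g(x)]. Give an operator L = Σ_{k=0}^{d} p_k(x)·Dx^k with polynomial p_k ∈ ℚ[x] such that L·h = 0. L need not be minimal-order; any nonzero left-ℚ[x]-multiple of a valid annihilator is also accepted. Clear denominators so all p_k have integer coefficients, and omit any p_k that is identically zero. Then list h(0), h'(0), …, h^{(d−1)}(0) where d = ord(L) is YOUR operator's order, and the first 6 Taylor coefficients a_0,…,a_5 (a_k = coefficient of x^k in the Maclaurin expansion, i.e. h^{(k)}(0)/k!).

L = (126 + 342·x + 468·x^2 + 180·x^3 + 108·x^4) + (156·x + 576·x^2 + 672·x^3 + 378·x^4 + 180·x^5)·Dx + (-7 - 35·x - 29·x^2 + 63·x^3 + 99·x^4 + 93·x^5 + 36·x^6)·Dx^2  (order 2).
h: a_k = -4, 26, -36, 202, -406, 1614, …
ICs: h(0) = -4, h′(0) = 26.

f: a_k = 2, 2, 4, 6, 10, 16, …
g: a_k = 0, -6, 9, -18, 81/2, -486/5, …
f+g: L₀ = lclm(L_f,L_g), ord ≤ 1+2.
Differentiate: ansatz ord ≤ ord L₀ ⇒ L.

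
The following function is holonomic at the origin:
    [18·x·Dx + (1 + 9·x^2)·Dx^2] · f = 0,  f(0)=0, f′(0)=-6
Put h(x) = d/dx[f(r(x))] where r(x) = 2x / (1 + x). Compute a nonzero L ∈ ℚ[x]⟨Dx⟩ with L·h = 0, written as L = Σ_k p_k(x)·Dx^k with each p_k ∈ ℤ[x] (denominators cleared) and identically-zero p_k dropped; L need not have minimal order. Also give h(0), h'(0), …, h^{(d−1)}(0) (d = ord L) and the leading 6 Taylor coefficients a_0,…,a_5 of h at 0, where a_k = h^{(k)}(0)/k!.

L = (2 + 74·x) + (1 + 2·x + 37·x^2)·Dx  (order 1).
h: a_k = -12, 24, 396, -1680, -11292, 84744, …
ICs: h(0) = -12.

f: a_k = 0, -6, 0, 18, 0, -486/5, …
L₀ from L_f via x↦r, Dx↦r'^{-1}Dx.
Derive L from L₀ (diff closure).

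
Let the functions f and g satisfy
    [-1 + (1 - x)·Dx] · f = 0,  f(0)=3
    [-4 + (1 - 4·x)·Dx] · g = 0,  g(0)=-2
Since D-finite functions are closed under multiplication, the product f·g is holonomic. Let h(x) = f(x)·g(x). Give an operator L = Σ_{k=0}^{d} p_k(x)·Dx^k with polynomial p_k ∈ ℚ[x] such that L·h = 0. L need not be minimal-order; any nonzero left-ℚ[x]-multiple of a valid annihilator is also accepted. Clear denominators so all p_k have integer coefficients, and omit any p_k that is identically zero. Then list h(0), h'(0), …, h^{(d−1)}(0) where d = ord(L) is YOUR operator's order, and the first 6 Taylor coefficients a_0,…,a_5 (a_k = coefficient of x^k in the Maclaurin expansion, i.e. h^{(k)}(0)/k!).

f: a_k = 3, 3, 3, 3, 3, 3, …
g: a_k = -2, -8, -32, -128, -512, -2048, …
Sym-product of L_f,L_g gives L₀ (≤ ord 1).
L = (-5 + 8·x) + (1 - 5·x + 4·x^2)·Dx  (order 1).
h: a_k = -6, -30, -126, -510, -2046, -8190, …
ICs: h(0) = -6.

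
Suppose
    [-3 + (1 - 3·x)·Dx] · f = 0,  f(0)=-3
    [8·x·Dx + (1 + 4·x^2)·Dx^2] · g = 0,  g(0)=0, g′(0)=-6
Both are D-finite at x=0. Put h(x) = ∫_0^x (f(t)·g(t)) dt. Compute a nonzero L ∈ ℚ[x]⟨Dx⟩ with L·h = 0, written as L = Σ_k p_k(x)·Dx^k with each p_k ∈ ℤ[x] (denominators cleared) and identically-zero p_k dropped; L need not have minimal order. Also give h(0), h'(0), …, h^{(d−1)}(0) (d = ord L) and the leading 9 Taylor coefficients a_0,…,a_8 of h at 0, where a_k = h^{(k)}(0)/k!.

f: a_k = -3, -9, -27, -81, -243, -729, -2187, -6561, -19683, …
g: a_k = 0, -6, 0, 8, 0, -96/5, 0, 384/7, 0, …
h₀=f·g: eliminate ⇒ L₀, order ≤ 1·2.
h=∫₀ˣh₀: take L = L₀·Dx.
L = 24·x·Dx + (6 - 8·x + 48·x^2)·Dx^2 + (-1 + 3·x - 4·x^2 + 12·x^3)·Dx^3  (order 3).
h: a_k = 0, 0, 9, 18, 69/2, 414/5, 1083/5, 19494/35, 201807/140, …
ICs: h(0) = 0, h′(0) = 0, h′′(0) = 18.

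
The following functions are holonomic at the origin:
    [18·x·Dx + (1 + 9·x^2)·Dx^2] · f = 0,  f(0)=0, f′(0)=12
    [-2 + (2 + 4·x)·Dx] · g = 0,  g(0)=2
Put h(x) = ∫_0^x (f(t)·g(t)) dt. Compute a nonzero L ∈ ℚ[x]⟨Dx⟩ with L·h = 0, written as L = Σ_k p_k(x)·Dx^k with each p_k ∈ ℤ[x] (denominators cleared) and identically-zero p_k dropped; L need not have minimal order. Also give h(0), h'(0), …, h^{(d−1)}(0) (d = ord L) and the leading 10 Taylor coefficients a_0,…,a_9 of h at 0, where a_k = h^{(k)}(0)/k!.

f: a_k = 0, 12, 0, -36, 0, 972/5, 0, -8748/7, 0, 8748, …
g: a_k = 2, 2, -1, 1, -5/4, 7/4, -21/8, 33/8, -429/64, 715/64, …
L₀ := L_f ⊗_s L_g (sym. prod.), ord ≤ 2.
∫: right-multiply L₀ by Dx.
L = (3 - 18·x - 9·x^2)·Dx + (-2 + 14·x + 54·x^2 + 36·x^3)·Dx^2 + (1 + 4·x + 13·x^2 + 36·x^3 + 36·x^4)·Dx^3  (order 3).
h: a_k = 0, 0, 12, 8, -21, -12, 683/10, 267/5, -187623/560, -18033/70, …
ICs: h(0) = 0, h′(0) = 0, h′′(0) = 24.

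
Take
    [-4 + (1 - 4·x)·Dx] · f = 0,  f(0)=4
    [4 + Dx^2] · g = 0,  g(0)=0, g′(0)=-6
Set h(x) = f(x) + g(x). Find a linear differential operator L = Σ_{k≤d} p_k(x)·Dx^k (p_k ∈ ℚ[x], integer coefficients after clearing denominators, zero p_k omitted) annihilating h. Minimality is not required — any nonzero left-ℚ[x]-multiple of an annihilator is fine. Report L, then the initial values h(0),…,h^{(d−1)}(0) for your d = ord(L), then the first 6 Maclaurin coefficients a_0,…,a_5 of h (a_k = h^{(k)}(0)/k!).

f: a_k = 4, 16, 64, 256, 1024, 4096, …
g: a_k = 0, -6, 0, 4, 0, -4/5, …
h₀=f+g: left-lcm gives L₀, ord ≤ 3.
L = (400 - 128·x + 256·x^2) + (-36 + 176·x - 192·x^2 + 256·x^3)·Dx + (100 - 32·x + 64·x^2)·Dx^2 + (-9 + 44·x - 48·x^2 + 64·x^3)·Dx^3  (order 3).
h: a_k = 4, 10, 64, 260, 1024, 20476/5, …
ICs: h(0) = 4, h′(0) = 10, h′′(0) = 128.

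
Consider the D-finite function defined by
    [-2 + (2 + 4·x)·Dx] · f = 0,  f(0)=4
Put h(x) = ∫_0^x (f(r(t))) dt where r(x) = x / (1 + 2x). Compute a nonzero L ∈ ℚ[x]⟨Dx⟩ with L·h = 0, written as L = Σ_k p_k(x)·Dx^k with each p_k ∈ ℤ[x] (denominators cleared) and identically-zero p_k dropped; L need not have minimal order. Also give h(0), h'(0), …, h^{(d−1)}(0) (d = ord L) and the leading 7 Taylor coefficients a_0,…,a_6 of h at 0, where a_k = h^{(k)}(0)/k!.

L = -Dx + (1 + 6·x + 8·x^2)·Dx^2  (order 2).
h: a_k = 0, 4, 2, -10/3, 13/2, -141/10, 133/4, …
ICs: h(0) = 0, h′(0) = 4.

f: a_k = 4, 4, -2, 2, -5/2, 7/2, -21/4, …
Substitute x→r, Dx→(1/r')Dx; clear ⇒ L₀.
h=∫h₀ ⇒ L = L₀·Dx.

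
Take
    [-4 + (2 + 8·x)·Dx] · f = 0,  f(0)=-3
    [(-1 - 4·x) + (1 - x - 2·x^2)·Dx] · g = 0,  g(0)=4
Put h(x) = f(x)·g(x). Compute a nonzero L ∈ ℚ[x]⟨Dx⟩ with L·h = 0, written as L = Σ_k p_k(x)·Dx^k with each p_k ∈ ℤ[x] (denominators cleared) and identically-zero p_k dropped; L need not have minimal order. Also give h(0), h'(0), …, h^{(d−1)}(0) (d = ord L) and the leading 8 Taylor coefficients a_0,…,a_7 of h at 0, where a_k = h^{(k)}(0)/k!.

f: a_k = -3, -6, 6, -12, 30, -84, 252, -792, …
g: a_k = 4, 4, 12, 20, 44, 84, 172, 340, …
f·g: L₀ = L_f ⊗_s L_g, ord ≤ 1·1.
L = (3 + 6·x + 12·x^2) + (-1 - 3·x + 6·x^2 + 8·x^3)·Dx  (order 1).
h: a_k = -12, -36, -36, -156, -108, -756, 36, -4644, …
ICs: h(0) = -12.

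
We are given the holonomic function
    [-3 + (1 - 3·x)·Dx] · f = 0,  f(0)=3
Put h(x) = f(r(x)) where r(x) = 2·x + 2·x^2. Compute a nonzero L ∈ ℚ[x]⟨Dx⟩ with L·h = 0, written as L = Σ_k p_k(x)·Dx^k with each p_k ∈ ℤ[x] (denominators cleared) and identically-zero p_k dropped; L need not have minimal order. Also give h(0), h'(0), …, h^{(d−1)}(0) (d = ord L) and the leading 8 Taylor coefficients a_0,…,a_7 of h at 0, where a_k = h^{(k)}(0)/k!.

L = (6 + 12·x) + (-1 + 6·x + 6·x^2)·Dx  (order 1).
h: a_k = 3, 18, 126, 864, 5940, 40824, 280584, 1928448, …
ICs: h(0) = 3.

f: a_k = 3, 9, 27, 81, 243, 729, 2187, 6561, …
h₀=f(r): pull back L_f along r ⇒ L₀.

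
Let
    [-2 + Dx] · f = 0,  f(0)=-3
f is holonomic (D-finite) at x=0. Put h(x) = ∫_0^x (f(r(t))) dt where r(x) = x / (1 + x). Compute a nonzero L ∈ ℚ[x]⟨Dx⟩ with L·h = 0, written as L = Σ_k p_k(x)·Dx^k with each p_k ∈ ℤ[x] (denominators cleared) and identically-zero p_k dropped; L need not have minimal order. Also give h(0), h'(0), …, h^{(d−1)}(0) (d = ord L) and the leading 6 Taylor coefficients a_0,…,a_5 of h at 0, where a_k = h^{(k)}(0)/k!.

f: a_k = -3, -6, -6, -4, -2, -4/5, …
Change of var in L_f (x↦r) gives L₀.
h=∫h₀ ⇒ L = L₀·Dx.
L = -2·Dx + (1 + 2·x + x^2)·Dx^2  (order 2).
h: a_k = 0, -3, -3, 0, 1/2, -2/5, …
ICs: h(0) = 0, h′(0) = -3.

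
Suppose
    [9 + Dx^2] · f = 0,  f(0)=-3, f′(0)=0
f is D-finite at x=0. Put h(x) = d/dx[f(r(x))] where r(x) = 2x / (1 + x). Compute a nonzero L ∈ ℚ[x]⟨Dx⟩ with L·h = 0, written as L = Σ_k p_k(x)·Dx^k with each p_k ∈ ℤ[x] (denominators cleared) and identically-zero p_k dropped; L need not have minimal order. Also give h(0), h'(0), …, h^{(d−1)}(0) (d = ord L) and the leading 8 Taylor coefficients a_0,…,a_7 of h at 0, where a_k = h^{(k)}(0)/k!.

L = (42 + 12·x + 6·x^2) + (6 + 18·x + 18·x^2 + 6·x^3)·Dx + (1 + 4·x + 6·x^2 + 4·x^3 + x^4)·Dx^2  (order 2).
h: a_k = 0, 108, -324, 0, 2160, -34668/5, 61236/5, -74736/7, …
ICs: h(0) = 0, h′(0) = 108.

f: a_k = -3, 0, 27/2, 0, -81/8, 0, 243/80, 0, …
f∘r: x↦r, Dx↦Dx/r' in L_f ⇒ L₀.
Differentiate: ansatz ord ≤ ord L₀ ⇒ L.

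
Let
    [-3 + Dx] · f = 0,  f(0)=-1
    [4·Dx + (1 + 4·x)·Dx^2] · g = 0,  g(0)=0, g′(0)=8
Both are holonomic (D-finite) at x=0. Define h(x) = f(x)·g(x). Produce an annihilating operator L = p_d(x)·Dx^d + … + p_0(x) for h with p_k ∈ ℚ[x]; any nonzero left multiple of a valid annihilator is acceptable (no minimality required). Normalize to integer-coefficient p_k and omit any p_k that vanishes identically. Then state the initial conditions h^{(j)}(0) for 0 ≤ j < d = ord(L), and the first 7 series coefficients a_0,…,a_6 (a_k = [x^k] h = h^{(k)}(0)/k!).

L = (-3 + 36·x) + (-2 - 24·x)·Dx + (1 + 4·x)·Dx^2  (order 2).
h: a_k = 0, -8, -8, -92/3, 36, -863/5, 1675/3, …
ICs: h(0) = 0, h′(0) = -8.

f: a_k = -1, -3, -9/2, -9/2, -27/8, -81/40, -81/80, …
g: a_k = 0, 8, -16, 128/3, -128, 2048/5, -4096/3, …
Sym-product of L_f,L_g gives L₀ (≤ ord 2).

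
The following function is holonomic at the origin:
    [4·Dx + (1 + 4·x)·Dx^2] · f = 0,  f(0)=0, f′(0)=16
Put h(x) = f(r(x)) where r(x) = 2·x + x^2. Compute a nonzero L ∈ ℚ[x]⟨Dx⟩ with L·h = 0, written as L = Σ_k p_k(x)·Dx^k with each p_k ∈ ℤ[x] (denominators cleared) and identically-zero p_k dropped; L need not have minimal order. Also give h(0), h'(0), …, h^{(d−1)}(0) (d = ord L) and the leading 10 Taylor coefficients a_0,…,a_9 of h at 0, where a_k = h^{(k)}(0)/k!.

L = (7 + 8·x + 4·x^2)·Dx + (1 + 9·x + 12·x^2 + 4·x^3)·Dx^2  (order 2).
h: a_k = 0, 32, -112, 1664/3, -3104, 92672/5, -345856/3, 5163008/7, -4817152, 287645696/9, …
ICs: h(0) = 0, h′(0) = 32.

f: a_k = 0, 16, -32, 256/3, -256, 4096/5, -8192/3, 65536/7, -32768, 1048576/9, …
Change of var in L_f (x↦r) gives L₀.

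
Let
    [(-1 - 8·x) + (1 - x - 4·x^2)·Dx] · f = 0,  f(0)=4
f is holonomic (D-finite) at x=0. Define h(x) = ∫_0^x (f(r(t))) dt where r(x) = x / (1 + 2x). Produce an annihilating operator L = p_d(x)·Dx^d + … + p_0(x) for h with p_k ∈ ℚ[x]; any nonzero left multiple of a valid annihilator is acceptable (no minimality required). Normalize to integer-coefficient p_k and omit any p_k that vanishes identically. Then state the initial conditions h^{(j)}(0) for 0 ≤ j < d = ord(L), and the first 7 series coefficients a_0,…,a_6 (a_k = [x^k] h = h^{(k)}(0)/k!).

f: a_k = 4, 4, 20, 36, 116, 260, 724, …
Change of var in L_f (x↦r) gives L₀.
h=∫h₀ ⇒ L = L₀·Dx.
L = (1 + 10·x)·Dx + (-1 - 5·x - 4·x^2 + 4·x^3)·Dx^2  (order 2).
h: a_k = 0, 4, 2, 4, -7, 108/5, -190/3, …
ICs: h(0) = 0, h′(0) = 4.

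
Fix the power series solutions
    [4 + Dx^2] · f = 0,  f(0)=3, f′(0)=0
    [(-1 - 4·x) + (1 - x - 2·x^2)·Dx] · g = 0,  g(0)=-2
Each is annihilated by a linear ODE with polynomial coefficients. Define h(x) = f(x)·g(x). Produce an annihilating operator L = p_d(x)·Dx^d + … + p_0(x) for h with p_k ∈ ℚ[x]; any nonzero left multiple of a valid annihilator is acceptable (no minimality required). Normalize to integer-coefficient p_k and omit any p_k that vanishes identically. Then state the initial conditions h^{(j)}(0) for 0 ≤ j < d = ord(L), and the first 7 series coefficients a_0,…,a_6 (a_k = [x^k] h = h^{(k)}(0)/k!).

f: a_k = 3, 0, -6, 0, 2, 0, -4/15, …
g: a_k = -2, -2, -6, -10, -22, -42, -86, …
h₀=f·g: eliminate ⇒ L₀, order ≤ 2·1.
L = (4·x + 8·x^2) + (2 + 8·x)·Dx + (-1 + x + 2·x^2)·Dx^2  (order 2).
h: a_k = -6, -6, -6, -18, -34, -70, -2062/15, …
ICs: h(0) = -6, h′(0) = -6.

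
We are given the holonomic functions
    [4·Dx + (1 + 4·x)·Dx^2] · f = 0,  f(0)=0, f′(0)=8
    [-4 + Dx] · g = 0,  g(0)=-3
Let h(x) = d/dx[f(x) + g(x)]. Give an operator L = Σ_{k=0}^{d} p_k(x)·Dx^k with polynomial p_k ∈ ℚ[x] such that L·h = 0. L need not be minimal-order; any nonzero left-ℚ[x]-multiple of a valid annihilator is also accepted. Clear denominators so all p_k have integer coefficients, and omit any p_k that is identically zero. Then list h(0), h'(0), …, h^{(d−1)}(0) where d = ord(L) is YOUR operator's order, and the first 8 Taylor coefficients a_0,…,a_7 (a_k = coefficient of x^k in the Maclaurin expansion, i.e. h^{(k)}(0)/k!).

L = (-24 - 32·x) + (2 - 16·x - 32·x^2)·Dx + (1 + 6·x + 8·x^2)·Dx^2  (order 2).
h: a_k = -4, -80, 32, -640, 1920, -41472/5, 490496/15, -13766656/105, …
ICs: h(0) = -4, h′(0) = -80.

f: a_k = 0, 8, -16, 128/3, -128, 2048/5, -4096/3, 32768/7, …
g: a_k = -3, -12, -24, -32, -32, -128/5, -256/15, -1024/105, …
L₀ := lclm(L_f,L_g); ord L₀ ≤ 2+1.
Derive L from L₀ (diff closure).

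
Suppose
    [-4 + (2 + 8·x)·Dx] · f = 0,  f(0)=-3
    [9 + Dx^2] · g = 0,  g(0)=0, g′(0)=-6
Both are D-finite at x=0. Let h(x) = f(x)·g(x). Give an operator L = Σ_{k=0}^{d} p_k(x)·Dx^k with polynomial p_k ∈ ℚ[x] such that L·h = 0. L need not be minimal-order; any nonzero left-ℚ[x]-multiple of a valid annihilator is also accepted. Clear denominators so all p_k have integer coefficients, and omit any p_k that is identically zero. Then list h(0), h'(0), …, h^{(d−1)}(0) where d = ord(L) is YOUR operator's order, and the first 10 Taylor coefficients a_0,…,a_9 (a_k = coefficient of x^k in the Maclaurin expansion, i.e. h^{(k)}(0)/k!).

f: a_k = -3, -6, 6, -12, 30, -84, 252, -792, 2574, -8580, …
g: a_k = 0, -6, 0, 9, 0, -81/20, 0, 243/280, 0, -243/2240, …
h₀=f·g: eliminate ⇒ L₀, order ≤ 1·2.
L = (21 + 72·x + 144·x^2) + (-4 - 16·x)·Dx + (1 + 8·x + 16·x^2)·Dx^2  (order 2).
h: a_k = 0, 18, 36, -63, 18, -2277/20, 4203/10, -355293/280, 113103/28, -29774007/2240, …
ICs: h(0) = 0, h′(0) = 18.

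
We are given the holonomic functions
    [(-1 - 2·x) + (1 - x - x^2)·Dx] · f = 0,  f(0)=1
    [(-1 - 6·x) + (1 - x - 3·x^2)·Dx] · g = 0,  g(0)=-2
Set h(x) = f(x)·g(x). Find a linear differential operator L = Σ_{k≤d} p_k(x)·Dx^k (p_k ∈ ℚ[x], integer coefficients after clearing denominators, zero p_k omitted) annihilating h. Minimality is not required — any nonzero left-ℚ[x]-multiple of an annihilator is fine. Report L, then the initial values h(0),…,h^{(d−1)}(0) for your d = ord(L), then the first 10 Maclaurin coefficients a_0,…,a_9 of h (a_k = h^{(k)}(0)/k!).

L = (-2 - 6·x + 12·x^2 + 12·x^3) + (1 - 2·x - 3·x^2 + 4·x^3 + 3·x^4)·Dx  (order 1).
h: a_k = -2, -4, -14, -32, -84, -196, -474, -1104, -2594, -6016, …
ICs: h(0) = -2.

f: a_k = 1, 1, 2, 3, 5, 8, 13, 21, 34, 55, …
g: a_k = -2, -2, -8, -14, -38, -80, -194, -434, -1016, -2318, …
L₀ := L_f ⊗_s L_g (sym. prod.), ord ≤ 1.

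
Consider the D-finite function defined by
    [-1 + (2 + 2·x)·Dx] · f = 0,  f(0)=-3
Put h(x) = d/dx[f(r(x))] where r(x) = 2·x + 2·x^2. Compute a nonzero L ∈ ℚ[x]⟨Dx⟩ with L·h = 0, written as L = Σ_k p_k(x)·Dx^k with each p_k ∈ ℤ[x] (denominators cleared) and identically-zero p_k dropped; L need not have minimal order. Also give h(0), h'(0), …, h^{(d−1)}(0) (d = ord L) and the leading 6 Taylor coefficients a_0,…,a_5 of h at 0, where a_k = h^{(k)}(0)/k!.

f: a_k = -3, -3/2, 3/8, -3/16, 15/128, -21/256, …
h₀=f(r): pull back L_f along r ⇒ L₀.
h=h₀': d/dx-closure on L₀ ⇒ L.
L = 1 + (-1 - 4·x - 6·x^2 - 4·x^3)·Dx  (order 1).
h: a_k = -3, -3, 9/2, -9/2, 15/8, 27/8, …
ICs: h(0) = -3.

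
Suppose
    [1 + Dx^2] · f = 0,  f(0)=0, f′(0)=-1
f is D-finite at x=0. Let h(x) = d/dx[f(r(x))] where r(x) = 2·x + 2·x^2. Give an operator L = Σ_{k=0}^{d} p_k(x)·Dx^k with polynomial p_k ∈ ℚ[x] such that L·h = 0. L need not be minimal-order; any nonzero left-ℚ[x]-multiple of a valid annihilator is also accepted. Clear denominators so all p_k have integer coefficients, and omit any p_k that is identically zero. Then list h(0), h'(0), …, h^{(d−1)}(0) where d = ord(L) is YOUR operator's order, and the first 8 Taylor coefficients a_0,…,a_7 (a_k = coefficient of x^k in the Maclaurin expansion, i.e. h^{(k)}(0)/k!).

L = (16 + 32·x + 96·x^2 + 128·x^3 + 64·x^4) + (-6 - 12·x)·Dx + (1 + 4·x + 4·x^2)·Dx^2  (order 2).
h: a_k = -2, -4, 4, 16, 56/3, 0, -832/45, -896/45, …
ICs: h(0) = -2, h′(0) = -4.

f: a_k = 0, -1, 0, 1/6, 0, -1/120, 0, 1/5040, …
Substitute x→r, Dx→(1/r')Dx; clear ⇒ L₀.
h₀' ⇒ L via d/dx closure of L₀.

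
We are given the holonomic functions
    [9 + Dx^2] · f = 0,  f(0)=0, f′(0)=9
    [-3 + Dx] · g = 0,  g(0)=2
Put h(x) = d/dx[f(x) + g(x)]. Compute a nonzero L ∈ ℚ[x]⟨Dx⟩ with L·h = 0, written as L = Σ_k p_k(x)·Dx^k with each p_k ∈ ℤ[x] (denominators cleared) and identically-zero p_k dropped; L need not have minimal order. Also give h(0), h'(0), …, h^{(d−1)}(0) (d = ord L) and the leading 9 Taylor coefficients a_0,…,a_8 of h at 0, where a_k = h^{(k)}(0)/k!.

f: a_k = 0, 9, 0, -27/2, 0, 243/40, 0, -729/560, 0, …
g: a_k = 2, 6, 9, 9, 27/4, 81/20, 81/40, 243/280, 729/2240, …
Weyl lclm of L_f,L_g ⇒ L₀ (ord ≤ 3).
h=h₀': d/dx-closure on L₀ ⇒ L.
L = 27 - 9·Dx + 3·Dx^2 - Dx^3  (order 3).
h: a_k = 15, 18, -27/2, 27, 405/8, 243/20, -243/80, 729/280, 2187/896, …
ICs: h(0) = 15, h′(0) = 18, h′′(0) = -27.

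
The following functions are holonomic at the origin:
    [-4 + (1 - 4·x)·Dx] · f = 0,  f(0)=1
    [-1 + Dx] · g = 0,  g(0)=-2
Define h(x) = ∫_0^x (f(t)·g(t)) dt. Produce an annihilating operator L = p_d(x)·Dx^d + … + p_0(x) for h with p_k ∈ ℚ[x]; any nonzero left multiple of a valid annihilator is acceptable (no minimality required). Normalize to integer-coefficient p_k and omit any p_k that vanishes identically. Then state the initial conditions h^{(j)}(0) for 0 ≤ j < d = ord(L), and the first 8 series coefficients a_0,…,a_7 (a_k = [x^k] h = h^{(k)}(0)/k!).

f: a_k = 1, 4, 16, 64, 256, 1024, 4096, 16384, …
g: a_k = -2, -2, -1, -1/3, -1/12, -1/60, -1/360, -1/2520, …
L₀ := L_f ⊗_s L_g (sym. prod.), ord ≤ 1.
h=∫₀ˣh₀: take L = L₀·Dx.
L = (5 - 4·x)·Dx + (-1 + 4·x)·Dx^2  (order 2).
h: a_k = 0, -2, -5, -41/3, -493/12, -7889/60, -157781/360, -757349/504, …
ICs: h(0) = 0, h′(0) = -2.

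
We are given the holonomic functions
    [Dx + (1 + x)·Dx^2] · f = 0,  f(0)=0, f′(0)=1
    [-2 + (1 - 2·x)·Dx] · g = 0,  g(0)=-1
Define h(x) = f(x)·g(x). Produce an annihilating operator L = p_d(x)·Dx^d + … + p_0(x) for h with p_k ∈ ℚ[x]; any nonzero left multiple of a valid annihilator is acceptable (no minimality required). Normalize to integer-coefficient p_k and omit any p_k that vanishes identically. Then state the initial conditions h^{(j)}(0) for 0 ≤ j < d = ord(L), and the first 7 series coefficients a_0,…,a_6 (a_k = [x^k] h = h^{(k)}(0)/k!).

f: a_k = 0, 1, -1/2, 1/3, -1/4, 1/5, -1/6, …
g: a_k = -1, -2, -4, -8, -16, -32, -64, …
L₀ := L_f ⊗_s L_g (sym. prod.), ord ≤ 2.
L = 2 + (3 + 6·x)·Dx + (-1 + x + 2·x^2)·Dx^2  (order 2).
h: a_k = 0, -1, -3/2, -10/3, -77/12, -391/30, -259/10, …
ICs: h(0) = 0, h′(0) = -1.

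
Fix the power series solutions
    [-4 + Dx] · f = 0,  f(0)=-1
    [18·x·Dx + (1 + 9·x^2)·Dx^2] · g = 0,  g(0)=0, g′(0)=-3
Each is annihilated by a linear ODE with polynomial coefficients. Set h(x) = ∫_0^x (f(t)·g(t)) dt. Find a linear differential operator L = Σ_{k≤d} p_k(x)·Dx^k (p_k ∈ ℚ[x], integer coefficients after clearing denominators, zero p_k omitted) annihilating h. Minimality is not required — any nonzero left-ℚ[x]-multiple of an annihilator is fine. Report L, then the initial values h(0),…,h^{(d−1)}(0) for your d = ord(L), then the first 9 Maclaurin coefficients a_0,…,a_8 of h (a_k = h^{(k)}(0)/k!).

f: a_k = -1, -4, -8, -32/3, -32/3, -128/15, -256/45, -1024/315, -512/315, …
g: a_k = 0, -3, 0, 9, 0, -243/5, 0, 2187/7, 0, …
f·g: L₀ = L_f ⊗_s L_g, ord ≤ 1·2.
h=∫h₀ ⇒ L = L₀·Dx.
L = (16 - 72·x + 144·x^2)·Dx + (-8 + 18·x - 72·x^2)·Dx^2 + (1 + 9·x^2)·Dx^3  (order 3).
h: a_k = 0, 0, 3/2, 4, 15/4, -4/5, 43/30, 124/7, -269/840, …
ICs: h(0) = 0, h′(0) = 0, h′′(0) = 3.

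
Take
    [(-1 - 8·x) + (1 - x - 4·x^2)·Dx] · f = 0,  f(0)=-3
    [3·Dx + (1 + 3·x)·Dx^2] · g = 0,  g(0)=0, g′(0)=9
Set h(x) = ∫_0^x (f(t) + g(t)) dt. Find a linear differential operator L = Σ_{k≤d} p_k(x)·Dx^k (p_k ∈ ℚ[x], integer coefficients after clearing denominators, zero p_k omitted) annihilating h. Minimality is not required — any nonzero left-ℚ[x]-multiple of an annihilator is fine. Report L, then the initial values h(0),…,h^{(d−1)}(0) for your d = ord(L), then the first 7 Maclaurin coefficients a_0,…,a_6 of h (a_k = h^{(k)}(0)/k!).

L = (342 + 2178·x + 6624·x^2 + 6336·x^3 + 6912·x^4)·Dx^2 + (36 + 696·x + 4356·x^2 + 10176·x^3 + 12960·x^4 + 11520·x^5)·Dx^3 + (-13 - 101·x - 191·x^2 + 225·x^3 + 1440·x^4 + 2928·x^5 + 2304·x^6)·Dx^4  (order 4).
h: a_k = 0, -3, 3, -19/2, 0, -591/20, -41/5, …
ICs: h(0) = 0, h′(0) = -3, h′′(0) = 6, h′′′(0) = -57.

f: a_k = -3, -3, -15, -27, -87, -195, -543, …
g: a_k = 0, 9, -27/2, 27, -243/4, 729/5, -729/2, …
f+g: L₀ = lclm(L_f,L_g), ord ≤ 1+2.
h=∫h₀ ⇒ L = L₀·Dx.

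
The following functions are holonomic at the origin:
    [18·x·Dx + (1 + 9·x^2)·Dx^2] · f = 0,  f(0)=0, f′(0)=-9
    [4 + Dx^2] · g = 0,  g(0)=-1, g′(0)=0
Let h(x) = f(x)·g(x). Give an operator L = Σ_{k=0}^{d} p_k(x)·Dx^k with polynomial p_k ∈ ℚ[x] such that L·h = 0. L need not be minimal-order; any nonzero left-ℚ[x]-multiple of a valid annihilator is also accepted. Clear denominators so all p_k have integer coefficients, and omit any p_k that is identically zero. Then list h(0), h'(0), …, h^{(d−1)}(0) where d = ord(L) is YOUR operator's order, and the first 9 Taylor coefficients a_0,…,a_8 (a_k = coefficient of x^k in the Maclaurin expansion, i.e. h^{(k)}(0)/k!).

L = (2080 + 50256·x^2 + 89424·x^4 + 186624·x^6 + 419904·x^8) + (3168·x + 38880·x^3 + 139968·x^5 + 419904·x^7)·Dx + (572 + 13788·x^2 + 33048·x^4 + 93312·x^6 + 209952·x^8)·Dx^2 + (792·x + 9720·x^3 + 34992·x^5 + 104976·x^7)·Dx^3 + (13 + 306·x^2 + 2673·x^4 + 11664·x^6 + 26244·x^8)·Dx^4  (order 4).
h: a_k = 0, 9, 0, -45, 0, 1029/5, 0, -43669/35, 0, …
ICs: h(0) = 0, h′(0) = 9, h′′(0) = 0, h′′′(0) = -270.

f: a_k = 0, -9, 0, 27, 0, -729/5, 0, 6561/7, 0, …
g: a_k = -1, 0, 2, 0, -2/3, 0, 4/45, 0, -2/315, …
L₀ := L_f ⊗_s L_g (sym. prod.), ord ≤ 4.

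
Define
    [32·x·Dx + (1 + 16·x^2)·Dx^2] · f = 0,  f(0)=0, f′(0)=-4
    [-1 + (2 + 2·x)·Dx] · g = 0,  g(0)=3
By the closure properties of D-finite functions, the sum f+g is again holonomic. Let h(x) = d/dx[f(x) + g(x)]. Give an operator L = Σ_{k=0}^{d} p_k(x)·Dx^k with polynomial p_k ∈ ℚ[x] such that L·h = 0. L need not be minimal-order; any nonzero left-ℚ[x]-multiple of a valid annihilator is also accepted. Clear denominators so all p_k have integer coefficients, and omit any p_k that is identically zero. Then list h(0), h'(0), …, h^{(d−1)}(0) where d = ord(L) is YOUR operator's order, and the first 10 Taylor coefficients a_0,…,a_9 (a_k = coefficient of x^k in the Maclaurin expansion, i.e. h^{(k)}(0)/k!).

L = (-64 - 160·x + 3072·x^2 + 1536·x^3) + (-131 - 256·x + 5920·x^2 + 12288·x^3 + 5376·x^4)·Dx + (-2 + 126·x + 192·x^2 + 2112·x^3 + 3584·x^4 + 1536·x^5)·Dx^2  (order 2).
h: a_k = -5/2, -3/4, 1033/16, -15/32, -262039/256, -189/512, 33555125/2048, -1287/4096, -17179849879/65536, -36465/131072, …
ICs: h(0) = -5/2, h′(0) = -3/4.

f: a_k = 0, -4, 0, 64/3, 0, -1024/5, 0, 16384/7, 0, -262144/9, …
g: a_k = 3, 3/2, -3/8, 3/16, -15/128, 21/256, -63/1024, 99/2048, -1287/32768, 2145/65536, …
Sum ⇒ L₀ = lclm(L_f,L_g) in ℚ(x)⟨Dx⟩.
h=h₀': d/dx-closure on L₀ ⇒ L.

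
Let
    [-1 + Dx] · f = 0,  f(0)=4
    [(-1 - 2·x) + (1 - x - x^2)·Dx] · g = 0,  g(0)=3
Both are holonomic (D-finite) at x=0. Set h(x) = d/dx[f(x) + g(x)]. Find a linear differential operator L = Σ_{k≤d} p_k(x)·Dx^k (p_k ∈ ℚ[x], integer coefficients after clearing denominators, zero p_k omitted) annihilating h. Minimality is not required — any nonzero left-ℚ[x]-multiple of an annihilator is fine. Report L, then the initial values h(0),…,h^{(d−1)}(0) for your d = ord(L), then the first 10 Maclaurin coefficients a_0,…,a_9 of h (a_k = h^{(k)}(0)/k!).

f: a_k = 4, 4, 2, 2/3, 1/6, 1/30, 1/180, 1/1260, 1/10080, 1/90720, …
g: a_k = 3, 3, 6, 9, 15, 24, 39, 63, 102, 165, …
Weyl lclm of L_f,L_g ⇒ L₀ (ord ≤ 2).
Differentiate: ansatz ord ≤ ord L₀ ⇒ L.
L = (14 + 46·x + 40·x^2 + 36·x^3 + 6·x^4) + (-17 - 48·x - 41·x^2 - 24·x^3 + 5·x^4 + 2·x^5)·Dx + (3 + 2·x + x^2 - 12·x^3 - 11·x^4 - 2·x^5)·Dx^2  (order 2).
h: a_k = 7, 16, 29, 182/3, 721/6, 7021/30, 79381/180, 1028161/1260, 14968801/10080, 242222401/90720, …
ICs: h(0) = 7, h′(0) = 16.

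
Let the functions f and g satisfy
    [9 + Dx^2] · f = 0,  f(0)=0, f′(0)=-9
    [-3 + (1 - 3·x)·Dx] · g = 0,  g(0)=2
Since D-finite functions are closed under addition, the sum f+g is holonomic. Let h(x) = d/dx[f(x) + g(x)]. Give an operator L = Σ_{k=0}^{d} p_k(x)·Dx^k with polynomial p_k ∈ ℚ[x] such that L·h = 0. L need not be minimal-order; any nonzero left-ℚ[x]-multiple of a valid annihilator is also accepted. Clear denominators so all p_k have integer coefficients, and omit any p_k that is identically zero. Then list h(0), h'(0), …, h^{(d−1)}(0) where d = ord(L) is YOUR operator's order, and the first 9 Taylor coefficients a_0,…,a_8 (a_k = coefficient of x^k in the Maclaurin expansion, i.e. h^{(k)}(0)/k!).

L = (702 - 324·x + 486·x^2) + (-63 + 243·x - 243·x^2 + 243·x^3)·Dx + (78 - 36·x + 54·x^2)·Dx^2 + (-7 + 27·x - 27·x^2 + 27·x^3)·Dx^3  (order 3).
h: a_k = -3, 36, 405/2, 648, 19197/8, 8748, 2450169/80, 104976, 1587230559/4480, …
ICs: h(0) = -3, h′(0) = 36, h′′(0) = 405.

f: a_k = 0, -9, 0, 27/2, 0, -243/40, 0, 729/560, 0, …
g: a_k = 2, 6, 18, 54, 162, 486, 1458, 4374, 13122, …
Weyl lclm of L_f,L_g ⇒ L₀ (ord ≤ 3).
Derive L from L₀ (diff closure).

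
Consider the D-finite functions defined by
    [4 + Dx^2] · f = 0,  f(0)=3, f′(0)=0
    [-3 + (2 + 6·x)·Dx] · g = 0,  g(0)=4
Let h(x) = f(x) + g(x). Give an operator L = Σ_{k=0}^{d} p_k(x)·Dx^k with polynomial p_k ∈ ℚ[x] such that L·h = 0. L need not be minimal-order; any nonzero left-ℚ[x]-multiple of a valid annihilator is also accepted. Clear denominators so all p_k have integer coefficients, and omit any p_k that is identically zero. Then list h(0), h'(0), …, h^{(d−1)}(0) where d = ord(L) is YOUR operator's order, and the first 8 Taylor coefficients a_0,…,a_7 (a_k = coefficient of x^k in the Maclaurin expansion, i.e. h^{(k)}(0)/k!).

f: a_k = 3, 0, -6, 0, 2, 0, -4/15, 0, …
g: a_k = 4, 6, -9/2, 27/4, -405/32, 1701/64, -15309/256, 72171/512, …
Weyl lclm of L_f,L_g ⇒ L₀ (ord ≤ 3).
L = (-516 - 1152·x - 1728·x^2) + (56 + 936·x + 3456·x^2 + 3456·x^3)·Dx + (-129 - 288·x - 432·x^2)·Dx^2 + (14 + 234·x + 864·x^2 + 864·x^3)·Dx^3  (order 3).
h: a_k = 7, 6, -21/2, 27/4, -341/32, 1701/64, -230659/3840, 72171/512, …
ICs: h(0) = 7, h′(0) = 6, h′′(0) = -21.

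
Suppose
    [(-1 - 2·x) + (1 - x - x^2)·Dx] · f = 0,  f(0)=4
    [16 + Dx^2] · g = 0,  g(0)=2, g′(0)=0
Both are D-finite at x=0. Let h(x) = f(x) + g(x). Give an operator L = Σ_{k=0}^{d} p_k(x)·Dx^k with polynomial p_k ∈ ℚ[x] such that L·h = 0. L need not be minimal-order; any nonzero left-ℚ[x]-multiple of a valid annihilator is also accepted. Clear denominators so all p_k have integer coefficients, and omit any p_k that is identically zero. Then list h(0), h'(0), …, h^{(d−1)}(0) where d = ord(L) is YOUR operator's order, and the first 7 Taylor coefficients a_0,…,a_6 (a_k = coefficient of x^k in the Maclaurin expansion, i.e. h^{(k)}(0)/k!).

f: a_k = 4, 4, 8, 12, 20, 32, 52, …
g: a_k = 2, 0, -16, 0, 64/3, 0, -512/45, …
Sum ⇒ L₀ = lclm(L_f,L_g) in ℚ(x)⟨Dx⟩.
L = (272 + 384·x - 352·x^2 + 192·x^3 + 640·x^4 + 256·x^5) + (-160 + 368·x + 32·x^2 - 544·x^3 + 48·x^4 + 384·x^5 + 128·x^6)·Dx + (17 + 24·x - 22·x^2 + 12·x^3 + 40·x^4 + 16·x^5)·Dx^2 + (-10 + 23·x + 2·x^2 - 34·x^3 + 3·x^4 + 24·x^5 + 8·x^6)·Dx^3  (order 3).
h: a_k = 6, 4, -8, 12, 124/3, 32, 1828/45, …
ICs: h(0) = 6, h′(0) = 4, h′′(0) = -16.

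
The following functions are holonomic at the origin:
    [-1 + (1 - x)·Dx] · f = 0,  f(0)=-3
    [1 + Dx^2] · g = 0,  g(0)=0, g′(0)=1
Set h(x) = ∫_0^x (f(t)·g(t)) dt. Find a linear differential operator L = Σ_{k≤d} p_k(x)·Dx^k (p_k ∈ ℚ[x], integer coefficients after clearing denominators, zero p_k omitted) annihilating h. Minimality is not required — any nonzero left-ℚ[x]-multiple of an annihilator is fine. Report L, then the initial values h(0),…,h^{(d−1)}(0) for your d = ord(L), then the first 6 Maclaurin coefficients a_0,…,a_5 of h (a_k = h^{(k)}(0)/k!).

L = (-1 + x)·Dx + 2·Dx^2 + (-1 + x)·Dx^3  (order 3).
h: a_k = 0, 0, -3/2, -1, -5/8, -1/2, …
ICs: h(0) = 0, h′(0) = 0, h′′(0) = -3.

f: a_k = -3, -3, -3, -3, -3, -3, …
g: a_k = 0, 1, 0, -1/6, 0, 1/120, …
h₀=f·g: eliminate ⇒ L₀, order ≤ 1·2.
Integrate: L := L₀·Dx.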